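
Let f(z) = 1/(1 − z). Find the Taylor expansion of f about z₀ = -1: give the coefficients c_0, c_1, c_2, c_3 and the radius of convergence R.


Let w = z − z₀, so z = z₀ + w.
Then 1 − z = 1 − (z₀ + w) = (1 − z₀) − w = 2 − w.
f(z) = 1/(2 − w) = (1/(2)) · 1/(1 − w/(2)) = Σ_{n≥0} w^n / (2)^(n+1).
So c_n = 1/(2)^(n+1):
  c_0 = 1/(2)^1 = 1/2.
  c_1 = 1/(2)^2 = 1/4.
  c_2 = 1/(2)^3 = 1/8.
  c_3 = 1/(2)^4 = 1/16.
The series is valid for |w/d| < 1, i.e. |z − z₀| < |d|.
Radius of convergence: R = |1 − z₀| = |2| = 2 (distance from z₀ to the singularity z = 1).

c_0 = 1/2, c_1 = 1/4, c_2 = 1/8, c_3 = 1/16; R = 2.


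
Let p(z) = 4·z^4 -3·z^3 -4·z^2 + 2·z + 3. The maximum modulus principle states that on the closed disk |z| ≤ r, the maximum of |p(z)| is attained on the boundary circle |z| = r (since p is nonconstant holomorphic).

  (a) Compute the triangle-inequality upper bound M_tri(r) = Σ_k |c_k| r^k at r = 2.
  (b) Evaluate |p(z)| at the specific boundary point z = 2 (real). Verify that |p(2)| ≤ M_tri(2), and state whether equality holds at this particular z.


Coefficients: c_0 = 3, c_1 = 2, c_2 = -4, c_3 = -3, c_4 = 4. Radius r = 2.
Part (a). Triangle bound: M_tri(r) = Σ_k |c_k| r^k
  = |3|·2^0 + |2|·2^1 + |-4|·2^2 + |-3|·2^3 + |4|·2^4
  = 3 + 4 + 16 + 24 + 64 = 111.
This bounds M(r) := max_{|z|=r} |p(z)| from above; equality holds iff all terms c_k z^k can be made to align in phase at a single z on |z|=r.
Part (b). At z = 2 (real, on the circle |z| = r):
  p(2) = (3)·2^0 + (2)·2^1 + (-4)·2^2 + (-3)·2^3 + (4)·2^4 = 31.
  |p(2)| = 31.
Check: |p(2)| = 31 ≤ 111 = M_tri(2). ✓ Equality does not hold at z = 2 (the coefficients have mixed signs, so the terms do not all align in phase there).

M_tri(2) = 111; |p(2)| = 31; equality at z=2: no.


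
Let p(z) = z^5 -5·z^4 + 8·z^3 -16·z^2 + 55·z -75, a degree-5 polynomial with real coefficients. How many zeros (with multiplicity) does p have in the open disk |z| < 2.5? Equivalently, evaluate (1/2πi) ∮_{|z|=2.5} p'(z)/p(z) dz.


The zeros of p are: 3, (-1 + 2i), (-1 - 2i), (2 + 1i), (2 - 1i).
Their magnitudes are: 3, 2.236, 2.236, 2.236, 2.236.
Zeros with |z| < R = 2.5: (-1 + 2i), (-1 - 2i), (2 + 1i), (2 - 1i).
Count = 4.
By the argument principle, (1/2πi) ∮_{|z|=R} p'(z)/p(z) dz equals exactly this count.

Number of zeros inside |z| < 2.5: 4.


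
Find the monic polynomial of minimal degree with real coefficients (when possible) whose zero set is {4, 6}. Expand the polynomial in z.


The polynomial is p(z) = ∏_{α ∈ S} (z − α), where S = {4, 6}.
Expanding the product yields: p(z) = z^2 -10·z + 24.
The resulting polynomial has degree 2 and real coefficients as required.

p(z) = z^2 -10·z + 24.


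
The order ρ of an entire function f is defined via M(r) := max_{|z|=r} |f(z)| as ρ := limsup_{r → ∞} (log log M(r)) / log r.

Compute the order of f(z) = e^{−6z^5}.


|e^{−6z^5}| = e^{Re(-6·z^5) + 0} ≤ e^{6|z|^5 + 0} = e^{6r^5 + 0} on |z| = r, so ρ ≤ 5. Choosing z on |z|=r so that -6·z^5 is real positive (always possible by picking arg z appropriately) gives |f(z)| = e^{6r^5 + 0}, matching the bound. The additive constant 0 does not affect log log M(r) ~ 5·log r. Hence ρ = 5.
Therefore ρ = 5.

Order ρ = 5.


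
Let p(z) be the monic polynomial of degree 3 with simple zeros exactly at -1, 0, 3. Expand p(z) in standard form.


The polynomial is p(z) = ∏_{α ∈ S} (z − α), where S = {-1, 0, 3}.
Expanding the product yields: p(z) = z^3 -2·z^2 -3·z.
The resulting polynomial has degree 3 and real coefficients as required.

p(z) = z^3 -2·z^2 -3·z.


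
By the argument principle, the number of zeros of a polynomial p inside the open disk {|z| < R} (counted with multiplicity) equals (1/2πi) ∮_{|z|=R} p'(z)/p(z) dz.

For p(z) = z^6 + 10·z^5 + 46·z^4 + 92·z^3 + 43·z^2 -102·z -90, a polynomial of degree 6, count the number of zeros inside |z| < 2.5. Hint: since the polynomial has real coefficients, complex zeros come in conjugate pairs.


The zeros of p are: (-3 + 3i), (-3 - 3i), 1, -1, (-2 + 1i), (-2 - 1i).
Their magnitudes are: 4.243, 4.243, 1, 1, 2.236, 2.236.
Zeros with |z| < R = 2.5: 1, -1, (-2 + 1i), (-2 - 1i).
Count = 4.
By the argument principle, (1/2πi) ∮_{|z|=R} p'(z)/p(z) dz equals exactly this count.

Number of zeros inside |z| < 2.5: 4.


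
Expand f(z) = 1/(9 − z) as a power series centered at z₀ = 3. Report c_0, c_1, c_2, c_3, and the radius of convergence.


Let w = z − z₀, so z = z₀ + w.
Then 9 − z = 9 − (z₀ + w) = (9 − z₀) − w = 6 − w.
f(z) = 1/(6 − w) = (1/(6)) · 1/(1 − w/(6)) = Σ_{n≥0} w^n / (6)^(n+1).
So c_n = 1/(6)^(n+1):
  c_0 = 1/(6)^1 = 1/6.
  c_1 = 1/(6)^2 = 1/36.
  c_2 = 1/(6)^3 = 1/216.
  c_3 = 1/(6)^4 = 1/1296.
The series is valid for |w/d| < 1, i.e. |z − z₀| < |d|.
Radius of convergence: R = |9 − z₀| = |6| = 6 (distance from z₀ to the singularity z = 9).

c_0 = 1/6, c_1 = 1/36, c_2 = 1/216, c_3 = 1/1296; R = 6.


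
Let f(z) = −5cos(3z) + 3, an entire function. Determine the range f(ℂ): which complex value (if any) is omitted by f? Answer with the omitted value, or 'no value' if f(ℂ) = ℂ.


Little Picard bounds the complement of f(ℂ) to at most one point.
cos is entire and surjective onto ℂ: for every w ∈ ℂ, cos(ζ) = w has a solution ζ ∈ ℂ (e.g., via the complex inverse arccos). With ζ = 3z this gives z = ζ/(3). Then -5·cos(3z) takes every value in -5·ℂ = ℂ, and adding 3 is a bijection of ℂ. So f is surjective and omits no value. (Note: only on the real line is cos bounded by [−1, 1].)

Omitted value: no value.


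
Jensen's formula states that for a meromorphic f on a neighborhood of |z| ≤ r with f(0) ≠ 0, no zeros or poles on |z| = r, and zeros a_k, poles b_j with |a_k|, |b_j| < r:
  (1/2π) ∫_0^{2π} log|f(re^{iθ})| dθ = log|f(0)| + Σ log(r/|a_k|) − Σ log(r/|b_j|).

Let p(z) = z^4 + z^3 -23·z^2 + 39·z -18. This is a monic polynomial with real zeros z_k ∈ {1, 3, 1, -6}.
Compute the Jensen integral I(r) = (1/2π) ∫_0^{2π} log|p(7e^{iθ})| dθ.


Zeros: -6, 1, 1, 3; r = 7.
Inside |z| < r: -6, 1, 1, 3. Outside (|z| ≥ r): ∅.
p(0) = -18, so log|p(0)| = log(18) = 2.8904.
Apply Jensen: I(r) = log|p(0)| + Σ_k log(r/|z_k|), summed over zeros inside |z| < r.
  log(r/|z_k|) for z_k = 1: log(7/1) = 1.9459
  log(r/|z_k|) for z_k = 3: log(7/3) = 0.8473
  log(r/|z_k|) for z_k = 1: log(7/1) = 1.9459
  log(r/|z_k|) for z_k = -6: log(7/6) = 0.1542
Sum over inside zeros: 4.8933.
I(r) = log|p(0)| + (inside sum) = 2.8904 + 4.8933 = 7.7836.
Closed form (all zeros inside, monic): I(r) = n·log(r) = 4·log(7) = 7.7836. ✓

I(r) ≈ 7.7836.


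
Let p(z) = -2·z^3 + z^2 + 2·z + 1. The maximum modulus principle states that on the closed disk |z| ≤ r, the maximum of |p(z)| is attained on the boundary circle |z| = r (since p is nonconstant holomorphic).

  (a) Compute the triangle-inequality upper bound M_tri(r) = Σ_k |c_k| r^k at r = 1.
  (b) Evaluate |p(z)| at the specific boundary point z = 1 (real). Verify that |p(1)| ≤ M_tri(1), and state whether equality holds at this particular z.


Coefficients: c_0 = 1, c_1 = 2, c_2 = 1, c_3 = -2. Radius r = 1.
Part (a). Triangle bound: M_tri(r) = Σ_k |c_k| r^k
  = |1|·1^0 + |2|·1^1 + |1|·1^2 + |-2|·1^3
  = 1 + 2 + 1 + 2 = 6.
This bounds M(r) := max_{|z|=r} |p(z)| from above; equality holds iff all terms c_k z^k can be made to align in phase at a single z on |z|=r.
Part (b). At z = 1 (real, on the circle |z| = r):
  p(1) = (1)·1^0 + (2)·1^1 + (1)·1^2 + (-2)·1^3 = 2.
  |p(1)| = 2.
Check: |p(1)| = 2 ≤ 6 = M_tri(1). ✓ Equality does not hold at z = 1 (the coefficients have mixed signs, so the terms do not all align in phase there).

M_tri(1) = 6; |p(1)| = 2; equality at z=1: no.


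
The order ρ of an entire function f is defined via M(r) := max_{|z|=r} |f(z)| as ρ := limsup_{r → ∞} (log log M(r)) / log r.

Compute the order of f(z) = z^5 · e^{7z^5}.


M(r) = max_{|z|=r} |1|·|z|^5·|e^{7z^5}| = 1·r^5 · e^{7r^5} (the factors attain their maxima compatibly on |z|=r). Then log M(r) = log 1 + 5·log r + 7r^5, dominated by the last term, so log log M(r) ~ 5·log r. The polynomial factor 1z^5 contributes only a log r term and does not affect the order. ρ = 5.
Therefore ρ = 5.

Order ρ = 5.


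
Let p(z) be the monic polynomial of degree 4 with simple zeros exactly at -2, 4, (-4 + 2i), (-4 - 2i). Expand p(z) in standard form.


The polynomial is p(z) = ∏_{α ∈ S} (z − α), where S = {-2, 4, (-4 + 2i), (-4 - 2i)}.
Expanding the product yields: p(z) = z^4 + 6·z^3 -4·z^2 -104·z -160.
Note conjugate pairs combine to real quadratics: (z − (-4+2i))(z − (-4−2i)) = z² + 8z + 20.
The resulting polynomial has degree 4 and real coefficients as required.

p(z) = z^4 + 6·z^3 -4·z^2 -104·z -160.


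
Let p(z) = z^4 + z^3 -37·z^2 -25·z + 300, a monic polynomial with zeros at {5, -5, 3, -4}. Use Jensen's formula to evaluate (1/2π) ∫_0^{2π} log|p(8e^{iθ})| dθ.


Zeros: -5, -4, 3, 5; r = 8.
Inside |z| < r: -5, -4, 3, 5. Outside (|z| ≥ r): ∅.
p(0) = 300, so log|p(0)| = log(300) = 5.7038.
Apply Jensen: I(r) = log|p(0)| + Σ_k log(r/|z_k|), summed over zeros inside |z| < r.
  log(r/|z_k|) for z_k = 5: log(8/5) = 0.4700
  log(r/|z_k|) for z_k = -5: log(8/5) = 0.4700
  log(r/|z_k|) for z_k = 3: log(8/3) = 0.9808
  log(r/|z_k|) for z_k = -4: log(8/4) = 0.6931
Sum over inside zeros: 2.6140.
I(r) = log|p(0)| + (inside sum) = 5.7038 + 2.6140 = 8.3178.
Closed form (all zeros inside, monic): I(r) = n·log(r) = 4·log(8) = 8.3178. ✓

I(r) ≈ 8.3178.


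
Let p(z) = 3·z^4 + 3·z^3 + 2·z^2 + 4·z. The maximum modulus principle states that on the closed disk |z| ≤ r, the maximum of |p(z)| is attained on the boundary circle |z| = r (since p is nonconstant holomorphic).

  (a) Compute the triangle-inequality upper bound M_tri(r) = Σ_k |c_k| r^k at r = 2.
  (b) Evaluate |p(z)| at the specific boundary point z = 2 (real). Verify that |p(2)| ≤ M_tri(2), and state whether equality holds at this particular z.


Coefficients: c_0 = 0, c_1 = 4, c_2 = 2, c_3 = 3, c_4 = 3. Radius r = 2.
Part (a). Triangle bound: M_tri(r) = Σ_k |c_k| r^k
  = |0|·2^0 + |4|·2^1 + |2|·2^2 + |3|·2^3 + |3|·2^4
  = 0 + 8 + 8 + 24 + 48 = 88.
This bounds M(r) := max_{|z|=r} |p(z)| from above; equality holds iff all terms c_k z^k can be made to align in phase at a single z on |z|=r.
Part (b). At z = 2 (real, on the circle |z| = r):
  p(2) = (0)·2^0 + (4)·2^1 + (2)·2^2 + (3)·2^3 + (3)·2^4 = 88.
  |p(2)| = 88.
Since all nonzero coefficients share the same sign, |p(2)| = 88 = M_tri(2); the triangle bound is attained at z = 2, so in fact M(r) = 88.

M_tri(2) = 88; |p(2)| = 88; equality at z=2: yes.


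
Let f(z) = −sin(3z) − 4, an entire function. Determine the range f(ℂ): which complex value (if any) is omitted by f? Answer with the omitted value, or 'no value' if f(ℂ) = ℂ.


Little Picard bounds the complement of f(ℂ) to at most one point.
sin is entire and surjective onto ℂ: for every w ∈ ℂ, sin(ζ) = w has a solution ζ ∈ ℂ (e.g., via the complex inverse arcsin). With ζ = 3z this gives z = ζ/(3). Then -1·sin(3z) takes every value in -1·ℂ = ℂ, and adding -4 is a bijection of ℂ. So f is surjective and omits no value. (Note: only on the real line is sin bounded by [−1, 1].)

Omitted value: no value.


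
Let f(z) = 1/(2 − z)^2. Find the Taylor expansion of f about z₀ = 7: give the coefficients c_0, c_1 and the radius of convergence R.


Let w = z − z₀, so z = z₀ + w.
Then 2 − z = 2 − (z₀ + w) = (2 − z₀) − w = -5 − w.
f(z) = 1/(-5 − w)^2 = (1/(-5)^2) · (1 − w/(-5))^{−2}.
By the binomial series (1−u)^{−2} = Σ_{n≥0} C(n+1, 1) u^n for |u|<1, with u = w/(-5):
  c_n = C(n+1, 1) / (-5)^(n+2).
  c_0 = 1/(-5)^2 = 1/25.
  c_1 = 2/(-5)^3 = -2/125.
The series is valid for |w/d| < 1, i.e. |z − z₀| < |d|.
Radius of convergence: R = |2 − z₀| = |-5| = 5 (distance from z₀ to the singularity z = 2).

c_0 = 1/25, c_1 = -2/125; R = 5.


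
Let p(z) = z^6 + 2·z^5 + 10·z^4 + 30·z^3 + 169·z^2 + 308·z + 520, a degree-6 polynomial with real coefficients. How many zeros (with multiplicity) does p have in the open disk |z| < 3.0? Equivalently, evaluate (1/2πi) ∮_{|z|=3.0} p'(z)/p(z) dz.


The zeros of p are: (-1 + 2i), (-1 - 2i), (2 + 3i), (2 - 3i), (-2 + 2i), (-2 - 2i).
Their magnitudes are: 2.236, 2.236, 3.606, 3.606, 2.828, 2.828.
Zeros with |z| < R = 3.0: (-1 + 2i), (-1 - 2i), (-2 + 2i), (-2 - 2i).
Count = 4.
By the argument principle, (1/2πi) ∮_{|z|=R} p'(z)/p(z) dz equals exactly this count.

Number of zeros inside |z| < 3.0: 4.


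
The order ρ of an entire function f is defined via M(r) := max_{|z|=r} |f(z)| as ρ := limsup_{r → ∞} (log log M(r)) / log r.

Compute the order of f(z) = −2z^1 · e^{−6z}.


M(r) = max_{|z|=r} |-2|·|z|^1·|e^{−6z}| = 2·r^1 · e^{6r^1} (the factors attain their maxima compatibly on |z|=r). Then log M(r) = log 2 + 1·log r + 6r^1, dominated by the last term, so log log M(r) ~ 1·log r. The polynomial factor -2z^1 contributes only a log r term and does not affect the order. ρ = 1.
Therefore ρ = 1.

Order ρ = 1.


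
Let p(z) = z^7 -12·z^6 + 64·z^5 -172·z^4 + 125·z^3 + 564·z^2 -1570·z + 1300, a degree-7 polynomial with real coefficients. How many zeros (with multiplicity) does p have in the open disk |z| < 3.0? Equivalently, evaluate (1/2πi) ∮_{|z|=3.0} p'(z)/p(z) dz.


The zeros of p are: (2 + 1i), (2 - 1i), -2, (3 + 1i), (3 - 1i), (2 + 3i), (2 - 3i).
Their magnitudes are: 2.236, 2.236, 2, 3.162, 3.162, 3.606, 3.606.
Zeros with |z| < R = 3.0: (2 + 1i), (2 - 1i), -2.
Count = 3.
By the argument principle, (1/2πi) ∮_{|z|=R} p'(z)/p(z) dz equals exactly this count.

Number of zeros inside |z| < 3.0: 3.


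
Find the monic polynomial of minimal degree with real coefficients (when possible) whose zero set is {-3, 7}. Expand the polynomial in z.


The polynomial is p(z) = ∏_{α ∈ S} (z − α), where S = {-3, 7}.
Expanding the product yields: p(z) = z^2 -4·z -21.
The resulting polynomial has degree 2 and real coefficients as required.

p(z) = z^2 -4·z -21.


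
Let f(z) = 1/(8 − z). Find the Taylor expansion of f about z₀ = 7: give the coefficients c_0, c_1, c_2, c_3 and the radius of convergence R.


Let w = z − z₀, so z = z₀ + w.
Then 8 − z = 8 − (z₀ + w) = (8 − z₀) − w = 1 − w.
f(z) = 1/(1 − w) = (1/(1)) · 1/(1 − w/(1)) = Σ_{n≥0} w^n / (1)^(n+1).
So c_n = 1/(1)^(n+1):
  c_0 = 1/(1)^1 = 1.
  c_1 = 1/(1)^2 = 1.
  c_2 = 1/(1)^3 = 1.
  c_3 = 1/(1)^4 = 1.
The series is valid for |w/d| < 1, i.e. |z − z₀| < |d|.
Radius of convergence: R = |8 − z₀| = |1| = 1 (distance from z₀ to the singularity z = 8).

c_0 = 1, c_1 = 1, c_2 = 1, c_3 = 1; R = 1.


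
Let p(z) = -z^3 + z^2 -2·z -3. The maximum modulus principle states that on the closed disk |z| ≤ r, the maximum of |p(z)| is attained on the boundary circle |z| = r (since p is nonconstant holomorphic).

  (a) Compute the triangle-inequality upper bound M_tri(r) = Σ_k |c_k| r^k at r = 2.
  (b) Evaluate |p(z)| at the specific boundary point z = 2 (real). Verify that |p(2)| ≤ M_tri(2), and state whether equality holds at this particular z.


Coefficients: c_0 = -3, c_1 = -2, c_2 = 1, c_3 = -1. Radius r = 2.
Part (a). Triangle bound: M_tri(r) = Σ_k |c_k| r^k
  = |-3|·2^0 + |-2|·2^1 + |1|·2^2 + |-1|·2^3
  = 3 + 4 + 4 + 8 = 19.
This bounds M(r) := max_{|z|=r} |p(z)| from above; equality holds iff all terms c_k z^k can be made to align in phase at a single z on |z|=r.
Part (b). At z = 2 (real, on the circle |z| = r):
  p(2) = (-3)·2^0 + (-2)·2^1 + (1)·2^2 + (-1)·2^3 = -11.
  |p(2)| = 11.
Check: |p(2)| = 11 ≤ 19 = M_tri(2). ✓ Equality does not hold at z = 2 (the coefficients have mixed signs, so the terms do not all align in phase there).

M_tri(2) = 19; |p(2)| = 11; equality at z=2: no.


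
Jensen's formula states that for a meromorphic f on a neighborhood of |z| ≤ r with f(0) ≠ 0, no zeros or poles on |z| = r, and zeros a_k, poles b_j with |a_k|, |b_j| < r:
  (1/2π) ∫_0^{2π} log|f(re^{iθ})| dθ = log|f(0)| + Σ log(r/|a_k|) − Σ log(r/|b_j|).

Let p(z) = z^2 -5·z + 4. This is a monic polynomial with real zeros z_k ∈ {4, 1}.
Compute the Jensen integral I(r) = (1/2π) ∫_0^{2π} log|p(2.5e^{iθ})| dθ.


Zeros: 1, 4; r = 2.5.
Inside |z| < r: 1. Outside (|z| ≥ r): 4.
p(0) = 4, so log|p(0)| = log(4) = 1.3863.
Apply Jensen: I(r) = log|p(0)| + Σ_k log(r/|z_k|), summed over zeros inside |z| < r.
  log(r/|z_k|) for z_k = 1: log(2.5/1) = 0.9163
  Outside zeros (4) contribute nothing to the Jensen sum.
Sum over inside zeros: 0.9163.
I(r) = log|p(0)| + (inside sum) = 1.3863 + 0.9163 = 2.3026.
Note: since some zeros are outside |z| ≤ r, the simplified n·log(r) form does NOT apply — only the inside zeros contribute.

I(r) ≈ 2.3026.


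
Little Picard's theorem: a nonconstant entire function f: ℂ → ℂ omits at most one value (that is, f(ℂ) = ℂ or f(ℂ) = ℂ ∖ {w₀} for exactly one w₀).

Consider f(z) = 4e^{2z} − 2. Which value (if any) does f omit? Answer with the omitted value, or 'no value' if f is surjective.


Little Picard bounds the complement of f(ℂ) to at most one point.
e^{2z} is never zero on ℂ, so 4·e^{2z} takes every value in ℂ ∖ {0}. Adding -2 shifts the range to ℂ ∖ {-2}. Thus f omits exactly the value -2.

Omitted value: -2.


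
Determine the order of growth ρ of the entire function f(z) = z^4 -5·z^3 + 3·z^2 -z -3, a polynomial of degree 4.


|f(z)| ≤ Σ|c_k|·r^k = O(r^4) as r → ∞. Polynomial growth is O(e^{r^ε}) for every ε > 0 (since r^4/e^{r^ε} → 0), so ρ ≤ ε for all ε > 0, i.e. ρ = 0. Every nonconstant polynomial has order 0.
Therefore ρ = 0.

Order ρ = 0.


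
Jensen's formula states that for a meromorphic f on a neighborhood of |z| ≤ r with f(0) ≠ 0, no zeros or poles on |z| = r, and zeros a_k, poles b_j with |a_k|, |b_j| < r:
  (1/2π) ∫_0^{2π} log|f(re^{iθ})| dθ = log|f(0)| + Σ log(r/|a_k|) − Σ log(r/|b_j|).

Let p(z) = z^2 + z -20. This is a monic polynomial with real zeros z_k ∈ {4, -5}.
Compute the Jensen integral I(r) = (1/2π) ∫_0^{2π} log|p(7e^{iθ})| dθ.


Zeros: -5, 4; r = 7.
Inside |z| < r: -5, 4. Outside (|z| ≥ r): ∅.
p(0) = -20, so log|p(0)| = log(20) = 2.9957.
Apply Jensen: I(r) = log|p(0)| + Σ_k log(r/|z_k|), summed over zeros inside |z| < r.
  log(r/|z_k|) for z_k = 4: log(7/4) = 0.5596
  log(r/|z_k|) for z_k = -5: log(7/5) = 0.3365
Sum over inside zeros: 0.8961.
I(r) = log|p(0)| + (inside sum) = 2.9957 + 0.8961 = 3.8918.
Closed form (all zeros inside, monic): I(r) = n·log(r) = 2·log(7) = 3.8918. ✓

I(r) ≈ 3.8918.


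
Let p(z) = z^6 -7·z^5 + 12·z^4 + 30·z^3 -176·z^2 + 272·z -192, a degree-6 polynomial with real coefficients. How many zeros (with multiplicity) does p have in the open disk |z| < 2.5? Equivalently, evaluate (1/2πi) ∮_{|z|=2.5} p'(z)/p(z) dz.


The zeros of p are: -3, (1 + 1i), (1 - 1i), (2 + 2i), (2 - 2i), 4.
Their magnitudes are: 3, 1.414, 1.414, 2.828, 2.828, 4.
Zeros with |z| < R = 2.5: (1 + 1i), (1 - 1i).
Count = 2.
By the argument principle, (1/2πi) ∮_{|z|=R} p'(z)/p(z) dz equals exactly this count.

Number of zeros inside |z| < 2.5: 2.


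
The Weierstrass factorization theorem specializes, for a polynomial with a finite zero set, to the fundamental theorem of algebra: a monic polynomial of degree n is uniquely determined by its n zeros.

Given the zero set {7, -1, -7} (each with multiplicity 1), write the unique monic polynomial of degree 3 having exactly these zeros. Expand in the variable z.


The polynomial is p(z) = ∏_{α ∈ S} (z − α), where S = {7, -1, -7}.
Expanding the product yields: p(z) = z^3 + z^2 -49·z -49.
The resulting polynomial has degree 3 and real coefficients as required.

p(z) = z^3 + z^2 -49·z -49.


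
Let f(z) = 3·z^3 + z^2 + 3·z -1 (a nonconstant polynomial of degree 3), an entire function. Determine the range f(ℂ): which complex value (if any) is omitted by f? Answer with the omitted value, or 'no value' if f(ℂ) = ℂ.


Little Picard bounds the complement of f(ℂ) to at most one point.
For every w ∈ ℂ, the equation p(z) − w = 0 is a nonconstant polynomial in z and hence has at least one root by the fundamental theorem of algebra. So p is surjective onto ℂ, omitting no value.

Omitted value: no value.


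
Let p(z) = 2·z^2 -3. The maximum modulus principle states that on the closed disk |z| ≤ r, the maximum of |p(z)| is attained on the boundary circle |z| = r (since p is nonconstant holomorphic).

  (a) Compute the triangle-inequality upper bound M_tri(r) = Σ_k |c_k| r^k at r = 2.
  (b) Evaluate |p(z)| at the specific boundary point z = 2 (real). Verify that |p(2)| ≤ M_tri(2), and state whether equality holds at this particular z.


Coefficients: c_0 = -3, c_1 = 0, c_2 = 2. Radius r = 2.
Part (a). Triangle bound: M_tri(r) = Σ_k |c_k| r^k
  = |-3|·2^0 + |0|·2^1 + |2|·2^2
  = 3 + 0 + 8 = 11.
This bounds M(r) := max_{|z|=r} |p(z)| from above; equality holds iff all terms c_k z^k can be made to align in phase at a single z on |z|=r.
Part (b). At z = 2 (real, on the circle |z| = r):
  p(2) = (-3)·2^0 + (0)·2^1 + (2)·2^2 = 5.
  |p(2)| = 5.
Check: |p(2)| = 5 ≤ 11 = M_tri(2). ✓ Equality does not hold at z = 2 (the coefficients have mixed signs, so the terms do not all align in phase there).

M_tri(2) = 11; |p(2)| = 5; equality at z=2: no.


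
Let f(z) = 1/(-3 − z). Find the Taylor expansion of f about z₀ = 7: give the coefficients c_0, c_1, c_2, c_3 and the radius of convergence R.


Let w = z − z₀, so z = z₀ + w.
Then -3 − z = -3 − (z₀ + w) = (-3 − z₀) − w = -10 − w.
f(z) = 1/(-10 − w) = (1/(-10)) · 1/(1 − w/(-10)) = Σ_{n≥0} w^n / (-10)^(n+1).
So c_n = 1/(-10)^(n+1):
  c_0 = 1/(-10)^1 = -1/10.
  c_1 = 1/(-10)^2 = 1/100.
  c_2 = 1/(-10)^3 = -1/1000.
  c_3 = 1/(-10)^4 = 1/10000.
The series is valid for |w/d| < 1, i.e. |z − z₀| < |d|.
Radius of convergence: R = |-3 − z₀| = |-10| = 10 (distance from z₀ to the singularity z = -3).

c_0 = -1/10, c_1 = 1/100, c_2 = -1/1000, c_3 = 1/10000; R = 10.


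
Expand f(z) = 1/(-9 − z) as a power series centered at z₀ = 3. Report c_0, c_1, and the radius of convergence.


Let w = z − z₀, so z = z₀ + w.
Then -9 − z = -9 − (z₀ + w) = (-9 − z₀) − w = -12 − w.
f(z) = 1/(-12 − w) = (1/(-12)) · 1/(1 − w/(-12)) = Σ_{n≥0} w^n / (-12)^(n+1).
So c_n = 1/(-12)^(n+1):
  c_0 = 1/(-12)^1 = -1/12.
  c_1 = 1/(-12)^2 = 1/144.
The series is valid for |w/d| < 1, i.e. |z − z₀| < |d|.
Radius of convergence: R = |-9 − z₀| = |-12| = 12 (distance from z₀ to the singularity z = -9).

c_0 = -1/12, c_1 = 1/144; R = 12.


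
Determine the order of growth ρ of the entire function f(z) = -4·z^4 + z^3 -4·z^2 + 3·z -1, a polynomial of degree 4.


|f(z)| ≤ Σ|c_k|·r^k = O(r^4) as r → ∞. Polynomial growth is O(e^{r^ε}) for every ε > 0 (since r^4/e^{r^ε} → 0), so ρ ≤ ε for all ε > 0, i.e. ρ = 0. Every nonconstant polynomial has order 0.
Therefore ρ = 0.

Order ρ = 0.


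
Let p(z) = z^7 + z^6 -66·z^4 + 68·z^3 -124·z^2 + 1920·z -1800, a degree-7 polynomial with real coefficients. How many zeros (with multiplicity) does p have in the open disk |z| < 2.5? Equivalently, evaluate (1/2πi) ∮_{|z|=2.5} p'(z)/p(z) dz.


The zeros of p are: (3 + 1i), (3 - 1i), (-1 + 3i), (-1 - 3i), (-3 + 3i), (-3 - 3i), 1.
Their magnitudes are: 3.162, 3.162, 3.162, 3.162, 4.243, 4.243, 1.
Zeros with |z| < R = 2.5: 1.
Count = 1.
By the argument principle, (1/2πi) ∮_{|z|=R} p'(z)/p(z) dz equals exactly this count.

Number of zeros inside |z| < 2.5: 1.


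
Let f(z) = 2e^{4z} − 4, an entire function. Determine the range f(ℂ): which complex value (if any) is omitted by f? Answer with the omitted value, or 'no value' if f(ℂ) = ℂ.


Little Picard bounds the complement of f(ℂ) to at most one point.
e^{4z} is never zero on ℂ, so 2·e^{4z} takes every value in ℂ ∖ {0}. Adding -4 shifts the range to ℂ ∖ {-4}. Thus f omits exactly the value -4.

Omitted value: -4.


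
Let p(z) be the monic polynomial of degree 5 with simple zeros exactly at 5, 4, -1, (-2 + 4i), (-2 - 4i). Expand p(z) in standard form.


The polynomial is p(z) = ∏_{α ∈ S} (z − α), where S = {5, 4, -1, (-2 + 4i), (-2 - 4i)}.
Expanding the product yields: p(z) = z^5 -4·z^4 -z^3 -96·z^2 + 300·z + 400.
Note conjugate pairs combine to real quadratics: (z − (-2+4i))(z − (-2−4i)) = z² + 4z + 20.
The resulting polynomial has degree 5 and real coefficients as required.

p(z) = z^5 -4·z^4 -z^3 -96·z^2 + 300·z + 400.


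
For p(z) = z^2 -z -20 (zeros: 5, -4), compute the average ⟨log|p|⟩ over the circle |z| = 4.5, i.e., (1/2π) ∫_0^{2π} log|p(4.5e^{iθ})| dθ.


Zeros: -4, 5; r = 4.5.
Inside |z| < r: -4. Outside (|z| ≥ r): 5.
p(0) = -20, so log|p(0)| = log(20) = 2.9957.
Apply Jensen: I(r) = log|p(0)| + Σ_k log(r/|z_k|), summed over zeros inside |z| < r.
  log(r/|z_k|) for z_k = -4: log(4.5/4) = 0.1178
  Outside zeros (5) contribute nothing to the Jensen sum.
Sum over inside zeros: 0.1178.
I(r) = log|p(0)| + (inside sum) = 2.9957 + 0.1178 = 3.1135.
Note: since some zeros are outside |z| ≤ r, the simplified n·log(r) form does NOT apply — only the inside zeros contribute.

I(r) ≈ 3.1135.


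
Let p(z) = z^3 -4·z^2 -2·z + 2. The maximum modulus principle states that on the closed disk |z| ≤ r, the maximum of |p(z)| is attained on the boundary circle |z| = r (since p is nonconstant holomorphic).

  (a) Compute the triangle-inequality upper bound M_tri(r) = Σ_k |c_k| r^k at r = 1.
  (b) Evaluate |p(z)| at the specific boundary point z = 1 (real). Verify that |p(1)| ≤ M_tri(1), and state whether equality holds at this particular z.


Coefficients: c_0 = 2, c_1 = -2, c_2 = -4, c_3 = 1. Radius r = 1.
Part (a). Triangle bound: M_tri(r) = Σ_k |c_k| r^k
  = |2|·1^0 + |-2|·1^1 + |-4|·1^2 + |1|·1^3
  = 2 + 2 + 4 + 1 = 9.
This bounds M(r) := max_{|z|=r} |p(z)| from above; equality holds iff all terms c_k z^k can be made to align in phase at a single z on |z|=r.
Part (b). At z = 1 (real, on the circle |z| = r):
  p(1) = (2)·1^0 + (-2)·1^1 + (-4)·1^2 + (1)·1^3 = -3.
  |p(1)| = 3.
Check: |p(1)| = 3 ≤ 9 = M_tri(1). ✓ Equality does not hold at z = 1 (the coefficients have mixed signs, so the terms do not all align in phase there).

M_tri(1) = 9; |p(1)| = 3; equality at z=1: no.


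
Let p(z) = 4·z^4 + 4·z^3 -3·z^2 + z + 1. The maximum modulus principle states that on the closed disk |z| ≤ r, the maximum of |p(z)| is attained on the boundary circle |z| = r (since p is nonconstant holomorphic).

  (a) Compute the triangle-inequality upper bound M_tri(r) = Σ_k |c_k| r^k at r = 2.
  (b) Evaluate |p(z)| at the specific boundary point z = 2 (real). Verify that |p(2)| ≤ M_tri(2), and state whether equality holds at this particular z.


Coefficients: c_0 = 1, c_1 = 1, c_2 = -3, c_3 = 4, c_4 = 4. Radius r = 2.
Part (a). Triangle bound: M_tri(r) = Σ_k |c_k| r^k
  = |1|·2^0 + |1|·2^1 + |-3|·2^2 + |4|·2^3 + |4|·2^4
  = 1 + 2 + 12 + 32 + 64 = 111.
This bounds M(r) := max_{|z|=r} |p(z)| from above; equality holds iff all terms c_k z^k can be made to align in phase at a single z on |z|=r.
Part (b). At z = 2 (real, on the circle |z| = r):
  p(2) = (1)·2^0 + (1)·2^1 + (-3)·2^2 + (4)·2^3 + (4)·2^4 = 87.
  |p(2)| = 87.
Check: |p(2)| = 87 ≤ 111 = M_tri(2). ✓ Equality does not hold at z = 2 (the coefficients have mixed signs, so the terms do not all align in phase there).

M_tri(2) = 111; |p(2)| = 87; equality at z=2: no.


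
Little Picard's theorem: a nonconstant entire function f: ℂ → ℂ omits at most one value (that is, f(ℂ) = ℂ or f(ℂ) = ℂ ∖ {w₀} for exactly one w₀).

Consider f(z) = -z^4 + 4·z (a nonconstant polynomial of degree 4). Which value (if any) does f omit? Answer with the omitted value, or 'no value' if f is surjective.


Little Picard bounds the complement of f(ℂ) to at most one point.
For every w ∈ ℂ, the equation p(z) − w = 0 is a nonconstant polynomial in z and hence has at least one root by the fundamental theorem of algebra. So p is surjective onto ℂ, omitting no value.

Omitted value: no value.


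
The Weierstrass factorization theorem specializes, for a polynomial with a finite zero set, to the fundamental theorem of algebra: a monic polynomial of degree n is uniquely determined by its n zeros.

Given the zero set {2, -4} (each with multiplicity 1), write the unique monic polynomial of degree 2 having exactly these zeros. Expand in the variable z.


The polynomial is p(z) = ∏_{α ∈ S} (z − α), where S = {2, -4}.
Expanding the product yields: p(z) = z^2 + 2·z -8.
The resulting polynomial has degree 2 and real coefficients as required.

p(z) = z^2 + 2·z -8.


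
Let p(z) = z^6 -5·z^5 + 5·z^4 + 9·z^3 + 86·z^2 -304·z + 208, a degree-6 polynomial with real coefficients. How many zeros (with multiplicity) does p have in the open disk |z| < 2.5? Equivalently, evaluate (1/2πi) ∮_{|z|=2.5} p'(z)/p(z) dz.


The zeros of p are: 1, (3 + 2i), (3 - 2i), 2, (-2 + 2i), (-2 - 2i).
Their magnitudes are: 1, 3.606, 3.606, 2, 2.828, 2.828.
Zeros with |z| < R = 2.5: 1, 2.
Count = 2.
By the argument principle, (1/2πi) ∮_{|z|=R} p'(z)/p(z) dz equals exactly this count.

Number of zeros inside |z| < 2.5: 2.


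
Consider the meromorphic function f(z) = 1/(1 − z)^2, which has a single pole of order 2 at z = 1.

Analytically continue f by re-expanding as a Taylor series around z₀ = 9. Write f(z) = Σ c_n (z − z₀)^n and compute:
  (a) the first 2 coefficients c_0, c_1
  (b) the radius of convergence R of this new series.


Let w = z − z₀, so z = z₀ + w.
Then 1 − z = 1 − (z₀ + w) = (1 − z₀) − w = -8 − w.
f(z) = 1/(-8 − w)^2 = (1/(-8)^2) · (1 − w/(-8))^{−2}.
By the binomial series (1−u)^{−2} = Σ_{n≥0} C(n+1, 1) u^n for |u|<1, with u = w/(-8):
  c_n = C(n+1, 1) / (-8)^(n+2).
  c_0 = 1/(-8)^2 = 1/64.
  c_1 = 2/(-8)^3 = -1/256.
The series is valid for |w/d| < 1, i.e. |z − z₀| < |d|.
Radius of convergence: R = |1 − z₀| = |-8| = 8 (distance from z₀ to the singularity z = 1).

c_0 = 1/64, c_1 = -1/256; R = 8.


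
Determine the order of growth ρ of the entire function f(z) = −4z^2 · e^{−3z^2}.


M(r) = max_{|z|=r} |-4|·|z|^2·|e^{−3z^2}| = 4·r^2 · e^{3r^2} (the factors attain their maxima compatibly on |z|=r). Then log M(r) = log 4 + 2·log r + 3r^2, dominated by the last term, so log log M(r) ~ 2·log r. The polynomial factor -4z^2 contributes only a log r term and does not affect the order. ρ = 2.
Therefore ρ = 2.

Order ρ = 2.


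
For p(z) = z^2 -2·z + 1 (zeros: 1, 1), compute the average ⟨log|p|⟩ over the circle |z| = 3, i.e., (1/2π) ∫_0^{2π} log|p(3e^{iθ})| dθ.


Zeros: 1, 1; r = 3.
Inside |z| < r: 1, 1. Outside (|z| ≥ r): ∅.
p(0) = 1, so log|p(0)| = log(1) = 0.0000.
Apply Jensen: I(r) = log|p(0)| + Σ_k log(r/|z_k|), summed over zeros inside |z| < r.
  log(r/|z_k|) for z_k = 1: log(3/1) = 1.0986
  log(r/|z_k|) for z_k = 1: log(3/1) = 1.0986
Sum over inside zeros: 2.1972.
I(r) = log|p(0)| + (inside sum) = 0.0000 + 2.1972 = 2.1972.
Closed form (all zeros inside, monic): I(r) = n·log(r) = 2·log(3) = 2.1972. ✓

I(r) ≈ 2.1972.


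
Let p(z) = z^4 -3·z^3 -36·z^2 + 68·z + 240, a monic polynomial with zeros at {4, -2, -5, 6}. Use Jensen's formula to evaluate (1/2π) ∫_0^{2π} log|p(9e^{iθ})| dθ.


Zeros: -5, -2, 4, 6; r = 9.
Inside |z| < r: -5, -2, 4, 6. Outside (|z| ≥ r): ∅.
p(0) = 240, so log|p(0)| = log(240) = 5.4806.
Apply Jensen: I(r) = log|p(0)| + Σ_k log(r/|z_k|), summed over zeros inside |z| < r.
  log(r/|z_k|) for z_k = 4: log(9/4) = 0.8109
  log(r/|z_k|) for z_k = -2: log(9/2) = 1.5041
  log(r/|z_k|) for z_k = -5: log(9/5) = 0.5878
  log(r/|z_k|) for z_k = 6: log(9/6) = 0.4055
Sum over inside zeros: 3.3083.
I(r) = log|p(0)| + (inside sum) = 5.4806 + 3.3083 = 8.7889.
Closed form (all zeros inside, monic): I(r) = n·log(r) = 4·log(9) = 8.7889. ✓

I(r) ≈ 8.7889.


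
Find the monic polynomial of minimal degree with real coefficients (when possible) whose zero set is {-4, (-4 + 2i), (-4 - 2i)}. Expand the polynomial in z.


The polynomial is p(z) = ∏_{α ∈ S} (z − α), where S = {-4, (-4 + 2i), (-4 - 2i)}.
Expanding the product yields: p(z) = z^3 + 12·z^2 + 52·z + 80.
Note conjugate pairs combine to real quadratics: (z − (-4+2i))(z − (-4−2i)) = z² + 8z + 20.
The resulting polynomial has degree 3 and real coefficients as required.

p(z) = z^3 + 12·z^2 + 52·z + 80.


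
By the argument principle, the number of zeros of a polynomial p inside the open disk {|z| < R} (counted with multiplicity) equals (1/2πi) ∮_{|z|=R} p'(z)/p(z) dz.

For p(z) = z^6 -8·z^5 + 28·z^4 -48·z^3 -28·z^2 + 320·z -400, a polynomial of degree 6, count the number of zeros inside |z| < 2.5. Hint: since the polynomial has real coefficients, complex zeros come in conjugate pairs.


The zeros of p are: 2, (1 + 3i), (1 - 3i), -2, (3 + 1i), (3 - 1i).
Their magnitudes are: 2, 3.162, 3.162, 2, 3.162, 3.162.
Zeros with |z| < R = 2.5: 2, -2.
Count = 2.
By the argument principle, (1/2πi) ∮_{|z|=R} p'(z)/p(z) dz equals exactly this count.

Number of zeros inside |z| < 2.5: 2.


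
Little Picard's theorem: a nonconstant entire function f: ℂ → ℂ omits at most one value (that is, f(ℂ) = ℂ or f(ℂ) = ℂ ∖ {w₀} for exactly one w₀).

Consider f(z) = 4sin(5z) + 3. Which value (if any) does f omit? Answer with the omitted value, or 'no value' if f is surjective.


Little Picard bounds the complement of f(ℂ) to at most one point.
sin is entire and surjective onto ℂ: for every w ∈ ℂ, sin(ζ) = w has a solution ζ ∈ ℂ (e.g., via the complex inverse arcsin). With ζ = 5z this gives z = ζ/(5). Then 4·sin(5z) takes every value in 4·ℂ = ℂ, and adding 3 is a bijection of ℂ. So f is surjective and omits no value. (Note: only on the real line is sin bounded by [−1, 1].)

Omitted value: no value.


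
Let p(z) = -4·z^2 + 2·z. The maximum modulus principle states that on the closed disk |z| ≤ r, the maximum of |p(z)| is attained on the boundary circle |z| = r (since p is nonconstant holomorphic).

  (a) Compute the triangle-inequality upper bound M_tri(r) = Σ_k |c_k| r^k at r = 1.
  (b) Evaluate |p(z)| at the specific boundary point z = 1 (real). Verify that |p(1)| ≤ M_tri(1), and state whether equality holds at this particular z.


Coefficients: c_0 = 0, c_1 = 2, c_2 = -4. Radius r = 1.
Part (a). Triangle bound: M_tri(r) = Σ_k |c_k| r^k
  = |0|·1^0 + |2|·1^1 + |-4|·1^2
  = 0 + 2 + 4 = 6.
This bounds M(r) := max_{|z|=r} |p(z)| from above; equality holds iff all terms c_k z^k can be made to align in phase at a single z on |z|=r.
Part (b). At z = 1 (real, on the circle |z| = r):
  p(1) = (0)·1^0 + (2)·1^1 + (-4)·1^2 = -2.
  |p(1)| = 2.
Check: |p(1)| = 2 ≤ 6 = M_tri(1). ✓ Equality does not hold at z = 1 (the coefficients have mixed signs, so the terms do not all align in phase there).

M_tri(1) = 6; |p(1)| = 2; equality at z=1: no.


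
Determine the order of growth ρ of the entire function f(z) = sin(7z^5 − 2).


Write sin(w) = (e^{iw} ± e^{−iw})/(2 or 2i), so |sin(w)| ≤ e^{|w|}. With w = 7z^5 − 2, |w| ≤ 7r^5 + 2 on |z|=r, giving M(r) ≤ e^{7r^5 + 2} and ρ ≤ 5. For the lower bound, choose z on |z|=r with 7z^5 purely imaginary of modulus 7r^5; then |sin(7z^5 − 2)| grows like e^{7r^5}/2, so ρ ≥ 5. Hence ρ = 5.
Therefore ρ = 5.

Order ρ = 5.


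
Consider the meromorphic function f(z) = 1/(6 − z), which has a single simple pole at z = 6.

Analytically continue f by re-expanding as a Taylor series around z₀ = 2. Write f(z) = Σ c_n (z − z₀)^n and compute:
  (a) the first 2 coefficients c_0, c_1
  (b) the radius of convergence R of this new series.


Let w = z − z₀, so z = z₀ + w.
Then 6 − z = 6 − (z₀ + w) = (6 − z₀) − w = 4 − w.
f(z) = 1/(4 − w) = (1/(4)) · 1/(1 − w/(4)) = Σ_{n≥0} w^n / (4)^(n+1).
So c_n = 1/(4)^(n+1):
  c_0 = 1/(4)^1 = 1/4.
  c_1 = 1/(4)^2 = 1/16.
The series is valid for |w/d| < 1, i.e. |z − z₀| < |d|.
Radius of convergence: R = |6 − z₀| = |4| = 4 (distance from z₀ to the singularity z = 6).

c_0 = 1/4, c_1 = 1/16; R = 4.


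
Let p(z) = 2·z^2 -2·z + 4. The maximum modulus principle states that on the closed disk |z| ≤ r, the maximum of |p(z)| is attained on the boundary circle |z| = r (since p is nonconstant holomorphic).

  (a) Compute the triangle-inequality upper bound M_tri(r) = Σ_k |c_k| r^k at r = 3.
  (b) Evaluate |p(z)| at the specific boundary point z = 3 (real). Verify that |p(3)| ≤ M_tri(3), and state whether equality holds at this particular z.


Coefficients: c_0 = 4, c_1 = -2, c_2 = 2. Radius r = 3.
Part (a). Triangle bound: M_tri(r) = Σ_k |c_k| r^k
  = |4|·3^0 + |-2|·3^1 + |2|·3^2
  = 4 + 6 + 18 = 28.
This bounds M(r) := max_{|z|=r} |p(z)| from above; equality holds iff all terms c_k z^k can be made to align in phase at a single z on |z|=r.
Part (b). At z = 3 (real, on the circle |z| = r):
  p(3) = (4)·3^0 + (-2)·3^1 + (2)·3^2 = 16.
  |p(3)| = 16.
Check: |p(3)| = 16 ≤ 28 = M_tri(3). ✓ Equality does not hold at z = 3 (the coefficients have mixed signs, so the terms do not all align in phase there).

M_tri(3) = 28; |p(3)| = 16; equality at z=3: no.


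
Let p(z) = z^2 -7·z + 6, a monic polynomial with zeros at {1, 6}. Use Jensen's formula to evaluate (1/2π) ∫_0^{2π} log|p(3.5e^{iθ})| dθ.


Zeros: 1, 6; r = 3.5.
Inside |z| < r: 1. Outside (|z| ≥ r): 6.
p(0) = 6, so log|p(0)| = log(6) = 1.7918.
Apply Jensen: I(r) = log|p(0)| + Σ_k log(r/|z_k|), summed over zeros inside |z| < r.
  log(r/|z_k|) for z_k = 1: log(3.5/1) = 1.2528
  Outside zeros (6) contribute nothing to the Jensen sum.
Sum over inside zeros: 1.2528.
I(r) = log|p(0)| + (inside sum) = 1.7918 + 1.2528 = 3.0445.
Note: since some zeros are outside |z| ≤ r, the simplified n·log(r) form does NOT apply — only the inside zeros contribute.

I(r) ≈ 3.0445.


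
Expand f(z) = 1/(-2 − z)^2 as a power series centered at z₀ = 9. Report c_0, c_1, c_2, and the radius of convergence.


Let w = z − z₀, so z = z₀ + w.
Then -2 − z = -2 − (z₀ + w) = (-2 − z₀) − w = -11 − w.
f(z) = 1/(-11 − w)^2 = (1/(-11)^2) · (1 − w/(-11))^{−2}.
By the binomial series (1−u)^{−2} = Σ_{n≥0} C(n+1, 1) u^n for |u|<1, with u = w/(-11):
  c_n = C(n+1, 1) / (-11)^(n+2).
  c_0 = 1/(-11)^2 = 1/121.
  c_1 = 2/(-11)^3 = -2/1331.
  c_2 = 3/(-11)^4 = 3/14641.
The series is valid for |w/d| < 1, i.e. |z − z₀| < |d|.
Radius of convergence: R = |-2 − z₀| = |-11| = 11 (distance from z₀ to the singularity z = -2).

c_0 = 1/121, c_1 = -2/1331, c_2 = 3/14641; R = 11.


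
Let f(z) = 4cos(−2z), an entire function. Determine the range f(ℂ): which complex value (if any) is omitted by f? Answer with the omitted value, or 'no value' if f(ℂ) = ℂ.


Little Picard bounds the complement of f(ℂ) to at most one point.
cos is entire and surjective onto ℂ: for every w ∈ ℂ, cos(ζ) = w has a solution ζ ∈ ℂ (e.g., via the complex inverse arccos). With ζ = −2z this gives z = ζ/(-2). Then 4·cos(−2z) takes every value in 4·ℂ = ℂ, and adding 0 is a bijection of ℂ. So f is surjective and omits no value. (Note: only on the real line is cos bounded by [−1, 1].)

Omitted value: no value.


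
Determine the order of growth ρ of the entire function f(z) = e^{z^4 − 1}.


|e^{z^4 − 1}| = e^{Re(1·z^4) + -1} ≤ e^{1|z|^4 + -1} = e^{1r^4 + -1} on |z| = r, so ρ ≤ 4. Choosing z on |z|=r so that 1·z^4 is real positive (always possible by picking arg z appropriately) gives |f(z)| = e^{1r^4 + -1}, matching the bound. The additive constant -1 does not affect log log M(r) ~ 4·log r. Hence ρ = 4.
Therefore ρ = 4.

Order ρ = 4.


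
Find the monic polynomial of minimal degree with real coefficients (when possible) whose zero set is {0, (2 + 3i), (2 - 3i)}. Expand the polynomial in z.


The polynomial is p(z) = ∏_{α ∈ S} (z − α), where S = {0, (2 + 3i), (2 - 3i)}.
Expanding the product yields: p(z) = z^3 -4·z^2 + 13·z.
Note conjugate pairs combine to real quadratics: (z − (2+3i))(z − (2−3i)) = z² − 4z + 13.
The resulting polynomial has degree 3 and real coefficients as required.

p(z) = z^3 -4·z^2 + 13·z.
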